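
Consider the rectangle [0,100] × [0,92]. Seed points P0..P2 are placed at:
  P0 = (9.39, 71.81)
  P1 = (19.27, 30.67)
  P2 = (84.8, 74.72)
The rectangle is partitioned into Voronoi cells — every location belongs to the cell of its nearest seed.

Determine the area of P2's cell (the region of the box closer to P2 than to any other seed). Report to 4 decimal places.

Area of P2's cell: 3658.7037

1. box [0,100]×[0,92]: [(0, 0) (100, 0) (100, 92) (0, 92)]
2. ⊥bis P2·P0 via (47.095,73.265): [(49.9222, 0) (100, 0) (100, 92) (46.372, 92)]  |A|=4770.464
3. ⊥bis P2·P1 via (52.035,52.695): [(47.6363, 59.2387) (87.4572, 0) (100, 0) (100, 92) (46.372, 92)]  |A|=3658.7037
4. canonical 5-gon: [(47.6363, 59.2387) (87.4572, 0) (100, 0) (100, 92) (46.372, 92)]
5. shoelace: 3658.7037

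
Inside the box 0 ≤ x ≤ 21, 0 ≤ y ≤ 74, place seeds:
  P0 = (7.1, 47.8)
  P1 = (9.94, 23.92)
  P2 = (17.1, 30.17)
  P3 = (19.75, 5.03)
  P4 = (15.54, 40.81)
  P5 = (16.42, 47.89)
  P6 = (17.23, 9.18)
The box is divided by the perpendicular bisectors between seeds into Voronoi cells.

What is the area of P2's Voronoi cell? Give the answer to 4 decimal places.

1. box [0,21]×[0,74]: [(0, 0) (21, 0) (21, 74) (0, 74)]
2. ⊥bis P2·P0 via (12.1,38.985): [(0, 32.1217) (0, 0) (21, 0) (21, 44.0332)]  |A|=799.6266
3. ⊥bis P2·P1 via (13.52,27.045): [(6.0788, 35.5697) (21, 18.4759) (21, 44.0332)]  |A|=190.6731
4. ⊥bis P2·P3 via (18.425,17.6): [(6.0788, 35.5697) (21, 18.4759) (21, 44.0332)]  |A|=190.6731
5. ⊥bis P2·P4 via (16.32,35.49): [(7.3024, 34.1679) (21, 18.4759) (21, 36.1762)]  |A|=121.2254
6. ⊥bis P2·P5 via (16.76,39.03): [(7.3024, 34.1679) (21, 18.4759) (21, 36.1762)]  |A|=121.2254
7. ⊥bis P2·P6 via (17.165,19.675): [(7.3024, 34.1679) (19.9383, 19.6922) (21, 19.6988) (21, 36.1762)]  |A|=120.5763
8. canonical 4-gon: [(7.3024, 34.1679) (19.9383, 19.6922) (21, 19.6988) (21, 36.1762)]
9. shoelace: 120.5763

Area of P2's cell: 120.5763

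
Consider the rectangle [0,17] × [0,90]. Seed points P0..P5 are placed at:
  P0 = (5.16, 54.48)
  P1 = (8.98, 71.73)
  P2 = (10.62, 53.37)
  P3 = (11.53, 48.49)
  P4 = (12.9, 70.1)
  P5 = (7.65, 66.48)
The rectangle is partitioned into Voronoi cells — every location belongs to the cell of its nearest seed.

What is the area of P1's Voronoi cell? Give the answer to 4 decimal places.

1. box [0,17]×[0,90]: [(0, 0) (17, 0) (17, 90) (0, 90)]
2. ⊥bis P1·P0 via (7.07,63.105): [(0, 64.6706) (17, 60.906) (17, 90) (0, 90)]  |A|=462.5984
3. ⊥bis P1·P2 via (9.8,62.55): [(0, 64.6706) (9.6405, 62.5358) (17, 63.1931) (17, 90) (0, 90)]  |A|=454.1824
4. ⊥bis P1·P3 via (10.255,60.11): [(0, 64.6706) (9.6405, 62.5358) (17, 63.1931) (17, 90) (0, 90)]  |A|=454.1824
5. ⊥bis P1·P4 via (10.94,70.915): [(0, 64.6706) (7.64, 62.9788) (17, 85.4887) (17, 90) (0, 90)]  |A|=347.5511
6. ⊥bis P1·P5 via (8.315,69.105): [(0, 71.2115) (10.0089, 68.6759) (17, 85.4887) (17, 90) (0, 90)]  |A|=291.0509
7. canonical 5-gon: [(0, 71.2115) (10.0089, 68.6759) (17, 85.4887) (17, 90) (0, 90)]
8. shoelace: 291.0509

Area of P1's cell: 291.0509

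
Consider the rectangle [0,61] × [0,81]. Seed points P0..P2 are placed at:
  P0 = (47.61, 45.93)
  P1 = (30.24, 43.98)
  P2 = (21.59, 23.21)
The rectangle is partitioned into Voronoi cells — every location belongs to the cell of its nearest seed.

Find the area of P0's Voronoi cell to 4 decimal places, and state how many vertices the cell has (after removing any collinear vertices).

1. box [0,61]×[0,81]: [(0, 0) (61, 0) (61, 81) (0, 81)]
2. ⊥bis P0·P1 via (38.925,44.955): [(43.9718, 0) (61, 0) (61, 81) (34.8785, 81)]  |A|=1747.5645
3. ⊥bis P0·P2 via (34.6,34.57): [(40.9009, 27.3539) (61, 4.3355) (61, 81) (34.8785, 81)]  |A|=1471.1008
4. canonical 4-gon: [(40.9009, 27.3539) (61, 4.3355) (61, 81) (34.8785, 81)]
5. shoelace: 1471.1008

Area of P0's cell: 1471.1008 (4 vertices)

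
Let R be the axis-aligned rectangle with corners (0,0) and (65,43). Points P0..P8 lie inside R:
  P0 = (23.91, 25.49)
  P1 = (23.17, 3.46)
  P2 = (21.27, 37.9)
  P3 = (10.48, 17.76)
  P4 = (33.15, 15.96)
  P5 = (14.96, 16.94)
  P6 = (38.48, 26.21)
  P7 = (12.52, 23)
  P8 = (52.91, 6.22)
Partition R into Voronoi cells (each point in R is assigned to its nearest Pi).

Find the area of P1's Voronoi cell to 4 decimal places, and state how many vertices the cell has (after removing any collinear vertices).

1. box [0,65]×[0,43]: [(0, 0) (65, 0) (65, 43) (0, 43)]
2. ⊥bis P1·P0 via (23.54,14.475): [(0, 15.2657) (0, 0) (65, 0) (65, 13.0823)]  |A|=921.3119
3. ⊥bis P1·P2 via (22.22,20.68): [(0, 15.2657) (0, 0) (65, 0) (65, 13.0823)]  |A|=921.3119
4. ⊥bis P1·P3 via (16.825,10.61): [(21.2664, 14.5514) (4.8689, 0) (65, 0) (65, 13.0823)]  |A|=723.5637
5. ⊥bis P1·P4 via (28.16,9.71): [(22.1326, 14.5223) (21.2664, 14.5514) (4.8689, 0) (40.3218, 0)]  |A|=263.9692
6. ⊥bis P1·P5 via (19.065,10.2): [(23.8761, 13.1302) (10.451, 4.9537) (4.8689, 0) (40.3218, 0)]  |A|=243.1829
7. ⊥bis P1·P6 via (30.825,14.835): [(23.8761, 13.1302) (10.451, 4.9537) (4.8689, 0) (40.3218, 0)]  |A|=243.1829
8. ⊥bis P1·P7 via (17.845,13.23): [(23.8761, 13.1302) (10.451, 4.9537) (4.8689, 0) (40.3218, 0)]  |A|=243.1829
9. ⊥bis P1·P8 via (38.04,4.84): [(38.3425, 1.5803) (23.8761, 13.1302) (10.451, 4.9537) (4.8689, 0) (38.4892, 0)]  |A|=241.7349
10. canonical 5-gon: [(38.3425, 1.5803) (23.8761, 13.1302) (10.451, 4.9537) (4.8689, 0) (38.4892, 0)]
11. shoelace: 241.7349

Area of P1's cell: 241.7349 (5 vertices)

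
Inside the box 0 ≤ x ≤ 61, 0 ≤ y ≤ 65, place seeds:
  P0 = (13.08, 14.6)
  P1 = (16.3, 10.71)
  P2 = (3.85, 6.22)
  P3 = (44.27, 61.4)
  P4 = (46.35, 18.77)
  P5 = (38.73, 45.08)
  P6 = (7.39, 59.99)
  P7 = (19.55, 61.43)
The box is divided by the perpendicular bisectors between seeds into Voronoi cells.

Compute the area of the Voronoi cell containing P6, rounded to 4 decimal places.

Area of P6's cell: 408.8962

1. box [0,61]×[0,65]: [(0, 0) (61, 0) (61, 65) (0, 65)]
2. ⊥bis P6·P0 via (10.235,37.295): [(0, 36.012) (61, 43.6588) (61, 65) (0, 65)]  |A|=1535.0418
3. ⊥bis P6·P1 via (11.845,35.35): [(0, 36.012) (50.5645, 42.3506) (61, 44.2374) (61, 65) (0, 65)]  |A|=1532.0228
4. ⊥bis P6·P2 via (5.62,33.105): [(0, 36.012) (50.5645, 42.3506) (61, 44.2374) (61, 65) (0, 65)]  |A|=1532.0228
5. ⊥bis P6·P3 via (25.83,60.695): [(0, 36.012) (26.646, 39.3522) (25.6654, 65) (0, 65)]  |A|=715.3374
6. ⊥bis P6·P4 via (26.87,39.38): [(0, 36.012) (26.646, 39.3522) (25.6654, 65) (0, 65)]  |A|=715.3374
7. ⊥bis P6·P5 via (23.06,52.535): [(0, 36.012) (16.1631, 38.0381) (25.9127, 58.5313) (25.6654, 65) (0, 65)]  |A|=614.3301
8. ⊥bis P6·P7 via (13.47,60.71): [(0, 36.012) (16.1549, 38.0371) (12.962, 65) (0, 65)]  |A|=408.8962
9. canonical 4-gon: [(0, 36.012) (16.1549, 38.0371) (12.962, 65) (0, 65)]
10. shoelace: 408.8962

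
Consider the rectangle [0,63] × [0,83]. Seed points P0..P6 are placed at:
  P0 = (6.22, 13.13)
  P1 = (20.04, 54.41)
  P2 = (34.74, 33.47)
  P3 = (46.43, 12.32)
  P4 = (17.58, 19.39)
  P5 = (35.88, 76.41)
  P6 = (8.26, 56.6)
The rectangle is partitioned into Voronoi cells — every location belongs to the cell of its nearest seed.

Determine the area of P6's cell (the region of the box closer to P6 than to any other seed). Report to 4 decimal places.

Area of P6's cell: 653.5580

1. box [0,63]×[0,83]: [(0, 0) (63, 0) (63, 83) (0, 83)]
2. ⊥bis P6·P0 via (7.24,34.865): [(0, 35.2048) (63, 32.2482) (63, 83) (0, 83)]  |A|=3104.2302
3. ⊥bis P6·P1 via (14.15,55.505): [(0, 35.2048) (10.2863, 34.722) (19.2615, 83) (0, 83)]  |A|=710.7716
4. ⊥bis P6·P2 via (21.5,45.035): [(0, 35.2048) (10.2863, 34.722) (19.2615, 83) (0, 83)]  |A|=710.7716
5. ⊥bis P6·P3 via (27.345,34.46): [(0, 35.2048) (10.2863, 34.722) (19.2615, 83) (0, 83)]  |A|=710.7716
6. ⊥bis P6·P4 via (12.92,37.995): [(0, 35.2048) (1.4991, 35.1344) (10.7958, 37.463) (19.2615, 83) (0, 83)]  |A|=698.6241
7. ⊥bis P6·P5 via (22.07,66.505): [(0, 35.2048) (1.4991, 35.1344) (10.7958, 37.463) (17.4043, 73.0101) (10.2392, 83) (0, 83)]  |A|=653.558
8. canonical 6-gon: [(0, 35.2048) (1.4991, 35.1344) (10.7958, 37.463) (17.4043, 73.0101) (10.2392, 83) (0, 83)]
9. shoelace: 653.558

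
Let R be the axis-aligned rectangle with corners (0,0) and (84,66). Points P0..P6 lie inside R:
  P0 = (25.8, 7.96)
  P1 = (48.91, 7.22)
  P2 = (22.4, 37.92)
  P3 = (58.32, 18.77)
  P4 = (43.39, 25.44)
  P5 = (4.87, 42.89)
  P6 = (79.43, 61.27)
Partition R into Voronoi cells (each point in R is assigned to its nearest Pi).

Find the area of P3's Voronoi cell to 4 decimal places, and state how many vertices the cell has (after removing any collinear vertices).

1. box [0,84]×[0,66]: [(0, 0) (84, 0) (84, 66) (0, 66)]
2. ⊥bis P3·P0 via (42.06,13.365): [(46.5027, 0) (84, 0) (84, 66) (24.5636, 66)]  |A|=3198.8145
3. ⊥bis P3·P1 via (53.615,12.995): [(37.9371, 25.7681) (69.5653, 0) (84, 0) (84, 66) (24.5636, 66)]  |A|=2901.6746
4. ⊥bis P3·P2 via (40.36,28.345): [(38.6685, 25.1722) (69.5653, 0) (84, 0) (84, 66) (60.435, 66)]  |A|=2158.6705
5. ⊥bis P3·P4 via (50.855,22.105): [(48.6077, 17.0746) (69.5653, 0) (84, 0) (84, 66) (70.4652, 66)]  |A|=1622.2797
6. ⊥bis P3·P5 via (31.595,30.83): [(48.6077, 17.0746) (69.5653, 0) (84, 0) (84, 66) (70.4652, 66)]  |A|=1622.2797
7. ⊥bis P3·P6 via (68.875,40.02): [(60.6776, 44.0917) (48.6077, 17.0746) (69.5653, 0) (84, 0) (84, 32.5073)]  |A|=1083.4521
8. canonical 5-gon: [(60.6776, 44.0917) (48.6077, 17.0746) (69.5653, 0) (84, 0) (84, 32.5073)]
9. shoelace: 1083.4521

Area of P3's cell: 1083.4521 (5 vertices)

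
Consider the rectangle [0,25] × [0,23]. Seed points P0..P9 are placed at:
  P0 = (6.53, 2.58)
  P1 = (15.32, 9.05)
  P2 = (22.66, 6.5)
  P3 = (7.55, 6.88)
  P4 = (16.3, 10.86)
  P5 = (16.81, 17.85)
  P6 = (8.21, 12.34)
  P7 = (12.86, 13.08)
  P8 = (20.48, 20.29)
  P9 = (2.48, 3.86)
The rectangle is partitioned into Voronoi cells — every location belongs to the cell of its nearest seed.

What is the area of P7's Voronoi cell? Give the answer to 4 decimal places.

1. box [0,25]×[0,23]: [(0, 0) (25, 0) (25, 23) (0, 23)]
2. ⊥bis P7·P0 via (9.695,7.83): [(0, 13.6747) (22.6832, 0) (25, 0) (25, 23) (0, 23)]  |A|=419.9074
3. ⊥bis P7·P1 via (14.09,11.065): [(0, 13.6747) (9.2399, 8.1044) (25, 17.7247) (25, 23) (0, 23)]  |A|=270.8473
4. ⊥bis P7·P2 via (17.76,9.79): [(0, 13.6747) (9.2399, 8.1044) (21.7594, 15.7466) (25, 20.573) (25, 23) (0, 23)]  |A|=266.2322
5. ⊥bis P7·P3 via (10.205,9.98): [(0, 18.7201) (11.082, 9.2289) (21.7594, 15.7466) (25, 20.573) (25, 23) (0, 23)]  |A|=227.9499
6. ⊥bis P7·P4 via (14.58,11.97): [(0, 18.7201) (11.082, 9.2289) (13.9348, 10.9703) (21.6982, 23) (0, 23)]  |A|=183.519
7. ⊥bis P7·P5 via (14.835,15.465): [(0, 18.7201) (11.082, 9.2289) (13.9348, 10.9703) (16.1388, 14.3854) (5.7358, 23) (0, 23)]  |A|=114.7638
8. ⊥bis P7·P6 via (10.535,12.71): [(11.0884, 9.2327) (13.9348, 10.9703) (16.1388, 14.3854) (9.3773, 19.9844)]  |A|=34.504
9. ⊥bis P7·P8 via (16.67,16.685): [(11.0884, 9.2327) (13.9348, 10.9703) (16.1388, 14.3854) (9.3773, 19.9844)]  |A|=34.504
10. ⊥bis P7·P9 via (7.67,8.47): [(11.0884, 9.2327) (13.9348, 10.9703) (16.1388, 14.3854) (9.3773, 19.9844)]  |A|=34.504
11. canonical 4-gon: [(11.0884, 9.2327) (13.9348, 10.9703) (16.1388, 14.3854) (9.3773, 19.9844)]
12. shoelace: 34.504

Area of P7's cell: 34.5040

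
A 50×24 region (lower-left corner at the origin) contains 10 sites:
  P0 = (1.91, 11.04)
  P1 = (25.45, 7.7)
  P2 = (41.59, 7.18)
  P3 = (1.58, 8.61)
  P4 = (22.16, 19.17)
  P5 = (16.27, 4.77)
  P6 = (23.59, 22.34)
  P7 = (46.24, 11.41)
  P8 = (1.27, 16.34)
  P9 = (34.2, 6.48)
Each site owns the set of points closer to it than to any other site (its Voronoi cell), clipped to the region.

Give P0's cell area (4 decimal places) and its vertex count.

1. box [0,50]×[0,24]: [(0, 0) (50, 0) (50, 24) (0, 24)]
2. ⊥bis P0·P1 via (13.68,9.37): [(0, 0) (12.3505, 0) (15.7558, 24) (0, 24)]  |A|=337.2759
3. ⊥bis P0·P2 via (21.75,9.11): [(0, 0) (12.3505, 0) (15.7558, 24) (0, 24)]  |A|=337.2759
4. ⊥bis P0·P3 via (1.745,9.825): [(0, 10.062) (13.5177, 8.2262) (15.7558, 24) (0, 24)]  |A|=218.4692
5. ⊥bis P0·P4 via (12.035,15.105): [(0, 10.062) (13.5177, 8.2262) (13.8517, 10.58) (8.4638, 24) (0, 24)]  |A|=169.5402
6. ⊥bis P0·P5 via (9.09,7.905): [(0, 10.062) (9.4703, 8.7759) (12.1302, 14.8679) (8.4638, 24) (0, 24)]  |A|=153.7386
7. ⊥bis P0·P6 via (12.75,16.69): [(0, 10.062) (9.4703, 8.7759) (12.1302, 14.8679) (8.4638, 24) (0, 24)]  |A|=153.7386
8. ⊥bis P0·P7 via (24.075,11.225): [(0, 10.062) (9.4703, 8.7759) (12.1302, 14.8679) (8.4638, 24) (0, 24)]  |A|=153.7386
9. ⊥bis P0·P8 via (1.59,13.69): [(0, 13.498) (0, 10.062) (9.4703, 8.7759) (12.1302, 14.8679) (12.0939, 14.9584)]  |A|=51.9705
10. ⊥bis P0·P9 via (18.055,8.76): [(0, 13.498) (0, 10.062) (9.4703, 8.7759) (12.1302, 14.8679) (12.0939, 14.9584)]  |A|=51.9705
11. canonical 5-gon: [(0, 13.498) (0, 10.062) (9.4703, 8.7759) (12.1302, 14.8679) (12.0939, 14.9584)]
12. shoelace: 51.9705

Area of P0's cell: 51.9705 (5 vertices)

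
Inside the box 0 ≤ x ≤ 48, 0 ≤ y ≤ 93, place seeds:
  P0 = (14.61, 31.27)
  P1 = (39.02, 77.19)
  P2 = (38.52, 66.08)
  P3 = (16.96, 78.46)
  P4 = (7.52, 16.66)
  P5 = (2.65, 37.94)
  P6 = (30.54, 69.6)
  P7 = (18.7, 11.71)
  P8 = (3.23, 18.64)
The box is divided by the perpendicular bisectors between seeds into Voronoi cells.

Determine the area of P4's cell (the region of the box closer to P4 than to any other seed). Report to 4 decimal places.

Area of P4's cell: 209.7766

1. box [0,48]×[0,93]: [(0, 0) (48, 0) (48, 93) (0, 93)]
2. ⊥bis P4·P0 via (11.065,23.965): [(0, 29.3347) (0, 0) (48, 0) (48, 6.041)]  |A|=849.0168
3. ⊥bis P4·P1 via (23.27,46.925): [(0, 29.3347) (0, 0) (48, 0) (48, 6.041)]  |A|=849.0168
4. ⊥bis P4·P2 via (23.02,41.37): [(0, 29.3347) (0, 0) (48, 0) (48, 6.041)]  |A|=849.0168
5. ⊥bis P4·P3 via (12.24,47.56): [(0, 29.3347) (0, 0) (48, 0) (48, 6.041)]  |A|=849.0168
6. ⊥bis P4·P5 via (5.085,27.3): [(4.4787, 27.1612) (0, 26.1363) (0, 0) (48, 0) (48, 6.041)]  |A|=841.8546
7. ⊥bis P4·P6 via (19.03,43.13): [(4.4787, 27.1612) (0, 26.1363) (0, 0) (48, 0) (48, 6.041)]  |A|=841.8546
8. ⊥bis P4·P7 via (13.11,14.185): [(16.3126, 21.4184) (4.4787, 27.1612) (0, 26.1363) (0, 0) (6.8295, 0)]  |A|=305.2392
9. ⊥bis P4·P8 via (5.375,17.65): [(16.3126, 21.4184) (8.7975, 25.0654) (0, 6.0042) (0, 0) (6.8295, 0)]  |A|=209.7766
10. canonical 5-gon: [(16.3126, 21.4184) (8.7975, 25.0654) (0, 6.0042) (0, 0) (6.8295, 0)]
11. shoelace: 209.7766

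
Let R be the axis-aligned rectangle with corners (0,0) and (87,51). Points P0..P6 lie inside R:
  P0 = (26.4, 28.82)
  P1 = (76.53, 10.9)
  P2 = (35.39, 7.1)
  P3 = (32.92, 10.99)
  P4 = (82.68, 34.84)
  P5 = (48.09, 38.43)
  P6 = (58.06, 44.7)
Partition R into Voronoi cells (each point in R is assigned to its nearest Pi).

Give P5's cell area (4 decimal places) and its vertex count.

1. box [0,87]×[0,51]: [(0, 0) (87, 0) (87, 51) (0, 51)]
2. ⊥bis P5·P0 via (37.245,33.625): [(52.1429, 0) (87, 0) (87, 51) (29.5468, 51)]  |A|=2353.9115
3. ⊥bis P5·P1 via (62.31,24.665): [(47.8385, 9.7152) (87, 50.1711) (87, 51) (29.5468, 51)]  |A|=1202.2026
4. ⊥bis P5·P2 via (41.74,22.765): [(42.126, 22.6085) (55.1922, 17.312) (87, 50.1711) (87, 51) (29.5468, 51)]  |A|=1133.0969
5. ⊥bis P5·P3 via (40.505,24.71): [(41.4187, 24.2049) (50.2987, 19.2956) (55.1922, 17.312) (87, 50.1711) (87, 51) (29.5468, 51)]  |A|=1127.7453
6. ⊥bis P5·P4 via (65.385,36.635): [(41.4187, 24.2049) (50.2987, 19.2956) (55.1922, 17.312) (64.3628, 26.7856) (66.8759, 51) (29.5468, 51)]  |A|=874.7172
7. ⊥bis P5·P6 via (53.075,41.565): [(41.4187, 24.2049) (50.2987, 19.2956) (55.1922, 17.312) (63.1545, 25.5374) (47.1415, 51) (29.5468, 51)]  |A|=610.4125
8. canonical 6-gon: [(41.4187, 24.2049) (50.2987, 19.2956) (55.1922, 17.312) (63.1545, 25.5374) (47.1415, 51) (29.5468, 51)]
9. shoelace: 610.4125

Area of P5's cell: 610.4125 (6 vertices)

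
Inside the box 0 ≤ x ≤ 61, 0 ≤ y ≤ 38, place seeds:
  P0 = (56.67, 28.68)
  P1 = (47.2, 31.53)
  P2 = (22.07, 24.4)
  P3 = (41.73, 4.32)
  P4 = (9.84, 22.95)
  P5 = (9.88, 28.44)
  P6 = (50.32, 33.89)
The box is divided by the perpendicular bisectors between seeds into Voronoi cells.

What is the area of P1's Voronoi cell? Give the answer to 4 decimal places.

1. box [0,61]×[0,38]: [(0, 0) (61, 0) (61, 38) (0, 38)]
2. ⊥bis P1·P0 via (51.935,30.105): [(0, 0) (42.8749, 0) (54.311, 38) (0, 38)]  |A|=1846.532
3. ⊥bis P1·P2 via (34.635,27.965): [(42.5694, 0) (42.8749, 0) (54.311, 38) (31.7878, 38)]  |A|=433.7455
4. ⊥bis P1·P3 via (44.465,17.925): [(37.0613, 19.4134) (48.0524, 17.2038) (54.311, 38) (31.7878, 38)]  |A|=330.5156
5. ⊥bis P1·P4 via (28.52,27.24): [(37.0613, 19.4134) (48.0524, 17.2038) (54.311, 38) (31.7878, 38)]  |A|=330.5156
6. ⊥bis P1·P5 via (28.54,29.985): [(37.0613, 19.4134) (48.0524, 17.2038) (54.311, 38) (31.7878, 38)]  |A|=330.5156
7. ⊥bis P1·P6 via (48.76,32.71): [(37.0613, 19.4134) (48.0524, 17.2038) (51.5922, 28.9658) (44.7586, 38) (31.7878, 38)]  |A|=287.3664
8. canonical 5-gon: [(37.0613, 19.4134) (48.0524, 17.2038) (51.5922, 28.9658) (44.7586, 38) (31.7878, 38)]
9. shoelace: 287.3664

Area of P1's cell: 287.3664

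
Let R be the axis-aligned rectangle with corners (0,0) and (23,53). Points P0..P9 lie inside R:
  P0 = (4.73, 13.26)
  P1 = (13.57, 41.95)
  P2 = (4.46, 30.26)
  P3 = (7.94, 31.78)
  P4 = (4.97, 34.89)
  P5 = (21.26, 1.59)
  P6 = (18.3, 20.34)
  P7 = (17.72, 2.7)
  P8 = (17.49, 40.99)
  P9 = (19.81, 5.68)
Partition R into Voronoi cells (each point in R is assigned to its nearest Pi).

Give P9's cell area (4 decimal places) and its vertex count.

1. box [0,23]×[0,53]: [(0, 0) (23, 0) (23, 53) (0, 53)]
2. ⊥bis P9·P0 via (12.27,9.47): [(7.5099, 0) (23, 0) (23, 30.8168)]  |A|=238.6776
3. ⊥bis P9·P1 via (16.69,23.815): [(19.7447, 24.3405) (7.5099, 0) (23, 0) (23, 24.9006)]  |A|=229.0482
4. ⊥bis P9·P2 via (12.135,17.97): [(18.5591, 21.9818) (7.5099, 0) (23, 0) (23, 24.7551)]  |A|=225.2179
5. ⊥bis P9·P3 via (13.875,18.73): [(17.8283, 20.5279) (7.5099, 0) (23, 0) (23, 22.88)]  |A|=218.1542
6. ⊥bis P9·P4 via (12.39,20.285): [(17.8283, 20.5279) (7.5099, 0) (23, 0) (23, 22.88)]  |A|=218.1542
7. ⊥bis P9·P5 via (20.535,3.635): [(17.8283, 20.5279) (7.5099, 0) (10.2818, 0) (23, 4.5089) (23, 22.88)]  |A|=189.4816
8. ⊥bis P9·P6 via (19.055,13.01): [(13.7761, 12.4663) (7.5099, 0) (10.2818, 0) (23, 4.5089) (23, 13.4163)]  |A|=129.755
9. ⊥bis P9·P7 via (18.765,4.19): [(13.7761, 12.4663) (12.0006, 8.9341) (19.8849, 3.4045) (23, 4.5089) (23, 13.4163)]  |A|=77.4008
10. ⊥bis P9·P8 via (18.65,23.335): [(13.7761, 12.4663) (12.0006, 8.9341) (19.8849, 3.4045) (23, 4.5089) (23, 13.4163)]  |A|=77.4008
11. canonical 5-gon: [(13.7761, 12.4663) (12.0006, 8.9341) (19.8849, 3.4045) (23, 4.5089) (23, 13.4163)]
12. shoelace: 77.4008

Area of P9's cell: 77.4008 (5 vertices)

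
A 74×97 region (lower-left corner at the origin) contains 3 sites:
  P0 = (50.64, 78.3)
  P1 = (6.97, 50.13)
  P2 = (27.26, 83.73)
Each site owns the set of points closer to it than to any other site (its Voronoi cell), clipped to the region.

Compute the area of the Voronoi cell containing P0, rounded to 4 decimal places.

1. box [0,74]×[0,97]: [(0, 0) (74, 0) (74, 97) (0, 97)]
2. ⊥bis P0·P1 via (28.805,64.215): [(70.2279, 0) (74, 0) (74, 97) (7.6565, 97)]  |A|=3400.6065
3. ⊥bis P0·P2 via (38.95,81.015): [(33.3955, 57.0987) (70.2279, 0) (74, 0) (74, 97) (42.6625, 97)]  |A|=2702.2152
4. canonical 5-gon: [(33.3955, 57.0987) (70.2279, 0) (74, 0) (74, 97) (42.6625, 97)]
5. shoelace: 2702.2152

Area of P0's cell: 2702.2152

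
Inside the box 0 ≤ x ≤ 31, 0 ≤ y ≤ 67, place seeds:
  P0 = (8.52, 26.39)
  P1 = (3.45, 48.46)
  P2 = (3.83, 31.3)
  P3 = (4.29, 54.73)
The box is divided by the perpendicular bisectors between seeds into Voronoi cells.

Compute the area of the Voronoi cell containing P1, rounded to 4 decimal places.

1. box [0,31]×[0,67]: [(0, 0) (31, 0) (31, 67) (0, 67)]
2. ⊥bis P1·P0 via (5.985,37.425): [(0, 36.0501) (31, 43.1715) (31, 67) (0, 67)]  |A|=849.0646
3. ⊥bis P1·P2 via (3.64,39.88): [(0, 39.7994) (18.062, 40.1994) (31, 43.1715) (31, 67) (0, 67)]  |A|=815.2048
4. ⊥bis P1·P3 via (3.87,51.595): [(0, 52.1135) (0, 39.7994) (18.062, 40.1994) (31, 43.1715) (31, 47.9604)]  |A|=289.3491
5. canonical 5-gon: [(0, 52.1135) (0, 39.7994) (18.062, 40.1994) (31, 43.1715) (31, 47.9604)]
6. shoelace: 289.3491

Area of P1's cell: 289.3491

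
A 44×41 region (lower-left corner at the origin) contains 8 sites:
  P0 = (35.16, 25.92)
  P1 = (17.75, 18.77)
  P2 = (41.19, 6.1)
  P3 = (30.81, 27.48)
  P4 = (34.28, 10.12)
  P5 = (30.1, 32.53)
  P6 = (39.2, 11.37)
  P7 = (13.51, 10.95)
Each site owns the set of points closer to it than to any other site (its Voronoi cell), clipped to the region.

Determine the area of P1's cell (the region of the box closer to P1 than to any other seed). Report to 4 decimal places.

Area of P1's cell: 468.8318

1. box [0,44]×[0,41]: [(0, 0) (44, 0) (44, 41) (0, 41)]
2. ⊥bis P1·P0 via (26.455,22.345): [(0, 0) (35.6317, 0) (18.7937, 41) (0, 41)]  |A|=1115.7212
3. ⊥bis P1·P2 via (29.47,12.435): [(0, 0) (22.7485, 0) (30.0694, 13.544) (18.7937, 41) (0, 41)]  |A|=1028.4763
4. ⊥bis P1·P3 via (24.28,23.125): [(0, 0) (22.7485, 0) (30.0694, 13.544) (29.1072, 15.8869) (12.3588, 41) (0, 41)]  |A|=947.6759
5. ⊥bis P1·P4 via (26.015,14.445): [(0, 0) (18.4561, 0) (27.7973, 17.851) (12.3588, 41) (0, 41)]  |A|=877.6216
6. ⊥bis P1·P5 via (23.925,25.65): [(0, 0) (18.4561, 0) (27.7973, 17.851) (20.6143, 28.6215) (6.8225, 41) (0, 41)]  |A|=843.3561
7. ⊥bis P1·P6 via (28.475,15.07): [(0, 0) (18.4561, 0) (27.7973, 17.851) (20.6143, 28.6215) (6.8225, 41) (0, 41)]  |A|=843.3561
8. ⊥bis P1·P7 via (15.63,14.86): [(0, 23.3346) (23.8889, 10.382) (27.7973, 17.851) (20.6143, 28.6215) (6.8225, 41) (0, 41)]  |A|=468.8318
9. canonical 6-gon: [(0, 23.3346) (23.8889, 10.382) (27.7973, 17.851) (20.6143, 28.6215) (6.8225, 41) (0, 41)]
10. shoelace: 468.8318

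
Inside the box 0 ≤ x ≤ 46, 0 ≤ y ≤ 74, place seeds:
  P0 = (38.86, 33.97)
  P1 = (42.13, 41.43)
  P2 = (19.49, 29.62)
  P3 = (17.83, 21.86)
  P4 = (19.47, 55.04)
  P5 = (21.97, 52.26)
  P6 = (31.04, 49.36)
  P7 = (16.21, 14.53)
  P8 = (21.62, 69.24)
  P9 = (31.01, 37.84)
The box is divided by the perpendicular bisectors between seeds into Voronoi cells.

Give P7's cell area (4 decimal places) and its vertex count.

Area of P7's cell: 732.7596 (5 vertices)

1. box [0,46]×[0,74]: [(0, 0) (46, 0) (46, 74) (0, 74)]
2. ⊥bis P7·P0 via (27.535,24.25): [(0, 56.3317) (0, 0) (46, 0) (46, 2.736)]  |A|=1358.5564
3. ⊥bis P7·P1 via (29.17,27.98): [(1.2124, 54.919) (0, 56.0873) (0, 0) (46, 0) (46, 2.736)]  |A|=1358.4083
4. ⊥bis P7·P2 via (17.85,22.075): [(32.0511, 18.9882) (0, 25.9549) (0, 0) (46, 0) (46, 2.736)]  |A|=871.7527
5. ⊥bis P7·P3 via (17.02,18.195): [(36.4099, 13.9096) (0, 21.9566) (0, 0) (46, 0) (46, 2.736)]  |A|=732.7596
6. ⊥bis P7·P4 via (17.84,34.785): [(36.4099, 13.9096) (0, 21.9566) (0, 0) (46, 0) (46, 2.736)]  |A|=732.7596
7. ⊥bis P7·P5 via (19.09,33.395): [(36.4099, 13.9096) (0, 21.9566) (0, 0) (46, 0) (46, 2.736)]  |A|=732.7596
8. ⊥bis P7·P6 via (23.625,31.945): [(36.4099, 13.9096) (0, 21.9566) (0, 0) (46, 0) (46, 2.736)]  |A|=732.7596
9. ⊥bis P7·P8 via (18.915,41.885): [(36.4099, 13.9096) (0, 21.9566) (0, 0) (46, 0) (46, 2.736)]  |A|=732.7596
10. ⊥bis P7·P9 via (23.61,26.185): [(36.4099, 13.9096) (0, 21.9566) (0, 0) (46, 0) (46, 2.736)]  |A|=732.7596
11. canonical 5-gon: [(36.4099, 13.9096) (0, 21.9566) (0, 0) (46, 0) (46, 2.736)]
12. shoelace: 732.7596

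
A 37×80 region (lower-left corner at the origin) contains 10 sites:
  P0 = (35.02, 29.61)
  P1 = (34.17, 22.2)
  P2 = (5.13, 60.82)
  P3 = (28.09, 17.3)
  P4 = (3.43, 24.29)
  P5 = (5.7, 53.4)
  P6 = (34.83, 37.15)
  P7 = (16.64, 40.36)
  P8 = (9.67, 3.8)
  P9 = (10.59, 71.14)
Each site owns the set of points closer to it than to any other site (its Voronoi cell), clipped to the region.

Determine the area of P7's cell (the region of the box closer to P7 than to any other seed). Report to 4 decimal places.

1. box [0,37]×[0,80]: [(0, 0) (37, 0) (37, 80) (0, 80)]
2. ⊥bis P7·P0 via (25.83,34.985): [(0, 0) (5.3682, 0) (37, 54.0831) (37, 80) (0, 80)]  |A|=2104.6258
3. ⊥bis P7·P1 via (25.405,31.28): [(0, 6.7563) (21.4043, 27.4181) (37, 54.0831) (37, 80) (0, 80)]  |A|=1958.7261
4. ⊥bis P7·P2 via (10.885,50.59): [(0, 44.4665) (0, 6.7563) (21.4043, 27.4181) (37, 54.0831) (37, 65.2813)]  |A|=1029.0605
5. ⊥bis P7·P3 via (22.365,28.83): [(0, 44.4665) (0, 17.7251) (22.1749, 28.7356) (37, 54.0831) (37, 65.2813)]  |A|=901.3057
6. ⊥bis P7·P4 via (10.035,32.325): [(0, 44.4665) (0, 40.5741) (17.3287, 26.3293) (22.1749, 28.7356) (37, 54.0831) (37, 65.2813)]  |A|=703.3339
7. ⊥bis P7·P5 via (11.17,46.88): [(25.1728, 58.6278) (1.8454, 39.0571) (17.3287, 26.3293) (22.1749, 28.7356) (37, 54.0831) (37, 65.2813)]  |A|=618.5899
8. ⊥bis P7·P6 via (25.735,38.755): [(29.6904, 61.1692) (25.1728, 58.6278) (1.8454, 39.0571) (17.3287, 26.3293) (22.1749, 28.7356) (24.7412, 33.1234)]  |A|=457.6264
9. ⊥bis P7·P8 via (13.155,22.08): [(29.6904, 61.1692) (25.1728, 58.6278) (1.8454, 39.0571) (17.3287, 26.3293) (22.1749, 28.7356) (24.7412, 33.1234)]  |A|=457.6264
10. ⊥bis P7·P9 via (13.615,55.75): [(29.2774, 58.8285) (24.2295, 57.8363) (1.8454, 39.0571) (17.3287, 26.3293) (22.1749, 28.7356) (24.7412, 33.1234)]  |A|=451.3346
11. canonical 6-gon: [(29.2774, 58.8285) (24.2295, 57.8363) (1.8454, 39.0571) (17.3287, 26.3293) (22.1749, 28.7356) (24.7412, 33.1234)]
12. shoelace: 451.3346

Area of P7's cell: 451.3346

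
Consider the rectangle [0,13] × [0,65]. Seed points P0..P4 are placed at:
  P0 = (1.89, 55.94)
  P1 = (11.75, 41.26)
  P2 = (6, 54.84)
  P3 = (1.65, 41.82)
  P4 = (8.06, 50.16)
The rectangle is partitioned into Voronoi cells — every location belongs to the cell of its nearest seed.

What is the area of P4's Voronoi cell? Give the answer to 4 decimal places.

1. box [0,13]×[0,65]: [(0, 0) (13, 0) (13, 65) (0, 65)]
2. ⊥bis P4·P0 via (4.975,53.05): [(0, 47.7393) (0, 0) (13, 0) (13, 61.6165)]  |A|=710.8127
3. ⊥bis P4·P1 via (9.905,45.71): [(0, 47.7393) (0, 41.6033) (13, 46.9932) (13, 61.6165)]  |A|=134.9352
4. ⊥bis P4·P2 via (7.03,52.5): [(2.6563, 50.5748) (0, 47.7393) (0, 41.6033) (13, 46.9932) (13, 55.1278)]  |A|=101.3767
5. ⊥bis P4·P3 via (4.855,45.99): [(2.6563, 50.5748) (1.0796, 48.8917) (6.8612, 44.448) (13, 46.9932) (13, 55.1278)]  |A|=74.5964
6. canonical 5-gon: [(2.6563, 50.5748) (1.0796, 48.8917) (6.8612, 44.448) (13, 46.9932) (13, 55.1278)]
7. shoelace: 74.5964

Area of P4's cell: 74.5964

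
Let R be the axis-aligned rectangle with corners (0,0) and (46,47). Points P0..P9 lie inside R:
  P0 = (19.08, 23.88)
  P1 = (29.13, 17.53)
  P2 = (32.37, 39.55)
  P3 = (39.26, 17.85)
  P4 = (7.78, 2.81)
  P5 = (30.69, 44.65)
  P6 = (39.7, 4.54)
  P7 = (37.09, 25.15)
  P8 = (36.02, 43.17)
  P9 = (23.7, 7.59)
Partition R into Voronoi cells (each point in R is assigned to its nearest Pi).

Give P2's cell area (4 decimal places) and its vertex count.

1. box [0,46]×[0,47]: [(0, 0) (46, 0) (46, 47) (0, 47)]
2. ⊥bis P2·P0 via (25.725,31.715): [(46, 14.5194) (46, 47) (7.7027, 47)]  |A|=621.9588
3. ⊥bis P2·P1 via (30.75,28.54): [(29.1996, 28.7681) (46, 26.2961) (46, 47) (7.7027, 47)]  |A|=523.0321
4. ⊥bis P2·P3 via (35.815,28.7): [(29.1996, 28.7681) (33.8667, 28.0814) (46, 31.9339) (46, 47) (7.7027, 47)]  |A|=488.8301
5. ⊥bis P2·P4 via (20.075,21.18): [(29.1996, 28.7681) (33.8667, 28.0814) (46, 31.9339) (46, 47) (7.7027, 47)]  |A|=488.8301
6. ⊥bis P2·P5 via (31.53,42.1): [(18.5296, 37.8175) (29.1996, 28.7681) (33.8667, 28.0814) (46, 31.9339) (46, 46.8666)]  |A|=311.1658
7. ⊥bis P2·P6 via (36.035,22.045): [(18.5296, 37.8175) (29.1996, 28.7681) (33.8667, 28.0814) (46, 31.9339) (46, 46.8666)]  |A|=311.1658
8. ⊥bis P2·P7 via (34.73,32.35): [(18.5296, 37.8175) (27.6951, 30.0441) (46, 36.0441) (46, 46.8666)]  |A|=247.2914
9. ⊥bis P2·P8 via (34.195,41.36): [(32.9855, 42.5795) (18.5296, 37.8175) (27.6951, 30.0441) (41.0699, 34.4281)]  |A|=150.2412
10. ⊥bis P2·P9 via (28.035,23.57): [(32.9855, 42.5795) (18.5296, 37.8175) (27.6951, 30.0441) (41.0699, 34.4281)]  |A|=150.2412
11. canonical 4-gon: [(32.9855, 42.5795) (18.5296, 37.8175) (27.6951, 30.0441) (41.0699, 34.4281)]
12. shoelace: 150.2412

Area of P2's cell: 150.2412 (4 vertices)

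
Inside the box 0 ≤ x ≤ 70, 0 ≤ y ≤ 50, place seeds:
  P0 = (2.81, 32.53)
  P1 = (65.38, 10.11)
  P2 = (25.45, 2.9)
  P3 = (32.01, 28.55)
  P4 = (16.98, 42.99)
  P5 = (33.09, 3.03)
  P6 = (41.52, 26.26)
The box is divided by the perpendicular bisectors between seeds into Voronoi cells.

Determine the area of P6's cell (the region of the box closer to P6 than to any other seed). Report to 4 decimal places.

1. box [0,70]×[0,50]: [(0, 0) (70, 0) (70, 50) (0, 50)]
2. ⊥bis P6·P0 via (22.165,29.395): [(17.4038, 0) (70, 0) (70, 50) (25.5025, 50)]  |A|=2427.3437
3. ⊥bis P6·P1 via (53.45,18.185): [(17.4038, 0) (41.1412, 0) (70, 42.636) (70, 50) (25.5025, 50)]  |A|=1812.1326
4. ⊥bis P6·P2 via (33.485,14.58): [(21.1408, 23.0719) (45.4422, 6.3543) (70, 42.636) (70, 50) (25.5025, 50)]  |A|=1425.1384
5. ⊥bis P6·P3 via (36.765,27.405): [(33.6495, 14.4668) (45.4422, 6.3543) (70, 42.636) (70, 50) (42.2059, 50)]  |A|=941.1928
6. ⊥bis P6·P4 via (29.25,34.625): [(33.6495, 14.4668) (45.4422, 6.3543) (70, 42.636) (70, 50) (42.2059, 50)]  |A|=941.1928
7. ⊥bis P6·P5 via (37.305,14.645): [(33.9827, 15.8506) (48.3427, 10.6395) (70, 42.636) (70, 50) (42.2059, 50)]  |A|=893.3566
8. canonical 5-gon: [(33.9827, 15.8506) (48.3427, 10.6395) (70, 42.636) (70, 50) (42.2059, 50)]
9. shoelace: 893.3566

Area of P6's cell: 893.3566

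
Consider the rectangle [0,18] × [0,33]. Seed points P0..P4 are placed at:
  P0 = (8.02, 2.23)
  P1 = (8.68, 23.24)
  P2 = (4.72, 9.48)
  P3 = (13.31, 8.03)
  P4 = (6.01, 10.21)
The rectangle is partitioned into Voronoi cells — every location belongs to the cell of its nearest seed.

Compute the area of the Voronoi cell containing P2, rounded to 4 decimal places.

1. box [0,18]×[0,33]: [(0, 0) (18, 0) (18, 33) (0, 33)]
2. ⊥bis P2·P0 via (6.37,5.855): [(0, 2.9556) (18, 11.1487) (18, 33) (0, 33)]  |A|=467.0621
3. ⊥bis P2·P1 via (6.7,16.36): [(0, 18.2882) (0, 2.9556) (18, 11.1487) (18, 13.108)]  |A|=155.6276
4. ⊥bis P2·P3 via (9.015,8.755): [(10.132, 15.3723) (0, 18.2882) (0, 2.9556) (8.7049, 6.9178)]  |A|=111.6457
5. ⊥bis P2·P4 via (5.365,9.845): [(0.7013, 18.0864) (0, 18.2882) (0, 2.9556) (7.3663, 6.3085)]  |A|=59.9295
6. canonical 4-gon: [(0.7013, 18.0864) (0, 18.2882) (0, 2.9556) (7.3663, 6.3085)]
7. shoelace: 59.9295

Area of P2's cell: 59.9295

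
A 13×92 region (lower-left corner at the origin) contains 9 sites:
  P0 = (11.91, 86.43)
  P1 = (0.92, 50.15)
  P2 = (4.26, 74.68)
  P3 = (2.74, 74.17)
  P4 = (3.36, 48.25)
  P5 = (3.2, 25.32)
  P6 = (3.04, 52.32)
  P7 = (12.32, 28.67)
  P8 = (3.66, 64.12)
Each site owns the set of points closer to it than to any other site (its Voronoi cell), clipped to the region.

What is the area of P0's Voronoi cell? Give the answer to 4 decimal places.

Area of P0's cell: 135.3698

1. box [0,13]×[0,92]: [(0, 0) (13, 0) (13, 92) (0, 92)]
2. ⊥bis P0·P1 via (6.415,68.29): [(0, 70.2332) (13, 66.2953) (13, 92) (0, 92)]  |A|=308.5647
3. ⊥bis P0·P2 via (8.085,80.555): [(0, 85.8189) (13, 77.355) (13, 92) (0, 92)]  |A|=135.3698
4. ⊥bis P0·P3 via (7.325,80.3): [(0, 85.8189) (13, 77.355) (13, 92) (0, 92)]  |A|=135.3698
5. ⊥bis P0·P4 via (7.635,67.34): [(0, 85.8189) (13, 77.355) (13, 92) (0, 92)]  |A|=135.3698
6. ⊥bis P0·P5 via (7.555,55.875): [(0, 85.8189) (13, 77.355) (13, 92) (0, 92)]  |A|=135.3698
7. ⊥bis P0·P6 via (7.475,69.375): [(0, 85.8189) (13, 77.355) (13, 92) (0, 92)]  |A|=135.3698
8. ⊥bis P0·P7 via (12.115,57.55): [(0, 85.8189) (13, 77.355) (13, 92) (0, 92)]  |A|=135.3698
9. ⊥bis P0·P8 via (7.785,75.275): [(0, 85.8189) (13, 77.355) (13, 92) (0, 92)]  |A|=135.3698
10. canonical 4-gon: [(0, 85.8189) (13, 77.355) (13, 92) (0, 92)]
11. shoelace: 135.3698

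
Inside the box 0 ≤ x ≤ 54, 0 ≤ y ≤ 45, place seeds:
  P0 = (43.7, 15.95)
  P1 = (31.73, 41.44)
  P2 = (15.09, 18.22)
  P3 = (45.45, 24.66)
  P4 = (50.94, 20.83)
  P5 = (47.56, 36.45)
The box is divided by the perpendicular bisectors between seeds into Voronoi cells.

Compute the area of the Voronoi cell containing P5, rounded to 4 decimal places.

1. box [0,54]×[0,45]: [(0, 0) (54, 0) (54, 45) (0, 45)]
2. ⊥bis P5·P0 via (45.63,26.2): [(0, 34.7918) (54, 24.624) (54, 45) (0, 45)]  |A|=825.7738
3. ⊥bis P5·P1 via (39.645,38.945): [(36.1879, 27.9779) (54, 24.624) (54, 45) (41.5537, 45)]  |A|=287.4011
4. ⊥bis P5·P2 via (31.325,27.335): [(36.1879, 27.9779) (54, 24.624) (54, 45) (41.5537, 45)]  |A|=287.4011
5. ⊥bis P5·P3 via (46.505,30.555): [(37.5078, 32.1652) (54, 29.2137) (54, 45) (41.5537, 45)]  |A|=210.0486
6. ⊥bis P5·P4 via (49.25,28.64): [(37.5078, 32.1652) (52.8512, 29.4193) (54, 29.6678) (54, 45) (41.5537, 45)]  |A|=209.7877
7. canonical 5-gon: [(37.5078, 32.1652) (52.8512, 29.4193) (54, 29.6678) (54, 45) (41.5537, 45)]
8. shoelace: 209.7877

Area of P5's cell: 209.7877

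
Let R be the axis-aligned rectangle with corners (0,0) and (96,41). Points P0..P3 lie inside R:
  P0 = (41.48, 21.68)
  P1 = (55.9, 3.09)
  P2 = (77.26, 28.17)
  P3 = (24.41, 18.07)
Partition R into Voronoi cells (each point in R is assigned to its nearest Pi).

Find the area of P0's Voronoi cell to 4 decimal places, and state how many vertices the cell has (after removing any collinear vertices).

1. box [0,96]×[0,41]: [(0, 0) (96, 0) (96, 41) (0, 41)]
2. ⊥bis P0·P1 via (48.69,12.385): [(0, 0) (32.7235, 0) (85.5799, 41) (0, 41)]  |A|=2425.2201
3. ⊥bis P0·P2 via (59.37,24.925): [(0, 0) (32.7235, 0) (60.0467, 21.1942) (56.4542, 41) (0, 41)]  |A|=2136.7916
4. ⊥bis P0·P3 via (32.945,19.875): [(36.5247, 2.9485) (60.0467, 21.1942) (56.4542, 41) (28.4774, 41)]  |A|=797.989
5. canonical 4-gon: [(36.5247, 2.9485) (60.0467, 21.1942) (56.4542, 41) (28.4774, 41)]
6. shoelace: 797.989

Area of P0's cell: 797.9890 (4 vertices)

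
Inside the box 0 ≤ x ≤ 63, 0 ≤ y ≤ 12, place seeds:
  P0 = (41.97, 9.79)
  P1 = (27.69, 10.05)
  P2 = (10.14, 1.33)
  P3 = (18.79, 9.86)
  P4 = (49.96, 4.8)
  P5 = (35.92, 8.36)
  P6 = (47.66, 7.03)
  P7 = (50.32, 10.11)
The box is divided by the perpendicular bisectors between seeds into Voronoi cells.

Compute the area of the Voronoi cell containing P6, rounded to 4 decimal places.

Area of P6's cell: 41.5580

1. box [0,63]×[0,12]: [(0, 0) (63, 0) (63, 12) (0, 12)]
2. ⊥bis P6·P0 via (44.815,8.41): [(40.7356, 0) (63, 0) (63, 12) (46.5564, 12)]  |A|=232.248
3. ⊥bis P6·P1 via (37.675,8.54): [(40.7356, 0) (63, 0) (63, 12) (46.5564, 12)]  |A|=232.248
4. ⊥bis P6·P2 via (28.9,4.18): [(40.7356, 0) (63, 0) (63, 12) (46.5564, 12)]  |A|=232.248
5. ⊥bis P6·P3 via (33.225,8.445): [(40.7356, 0) (63, 0) (63, 12) (46.5564, 12)]  |A|=232.248
6. ⊥bis P6·P4 via (48.81,5.915): [(40.7356, 0) (43.075, 0) (54.7098, 12) (46.5564, 12)]  |A|=62.9569
7. ⊥bis P6·P5 via (41.79,7.695): [(40.9739, 0.4912) (40.9182, 0) (43.075, 0) (54.7098, 12) (46.5564, 12)]  |A|=62.9121
8. ⊥bis P6·P7 via (48.99,8.57): [(46.1023, 11.0639) (40.9739, 0.4912) (40.9182, 0) (43.075, 0) (50.2931, 7.4446)]  |A|=41.558
9. canonical 5-gon: [(46.1023, 11.0639) (40.9739, 0.4912) (40.9182, 0) (43.075, 0) (50.2931, 7.4446)]
10. shoelace: 41.558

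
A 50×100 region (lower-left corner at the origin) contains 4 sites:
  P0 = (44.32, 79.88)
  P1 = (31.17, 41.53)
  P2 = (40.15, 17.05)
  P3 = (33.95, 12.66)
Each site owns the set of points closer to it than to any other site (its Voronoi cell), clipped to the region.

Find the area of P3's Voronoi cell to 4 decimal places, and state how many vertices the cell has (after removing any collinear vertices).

Area of P3's cell: 978.6974 (4 vertices)

1. box [0,50]×[0,100]: [(0, 0) (50, 0) (50, 100) (0, 100)]
2. ⊥bis P3·P0 via (39.135,46.27): [(0, 52.3073) (0, 0) (50, 0) (50, 44.5939)]  |A|=2422.53
3. ⊥bis P3·P1 via (32.56,27.095): [(0, 23.9597) (0, 0) (50, 0) (50, 28.7744)]  |A|=1318.351
4. ⊥bis P3·P2 via (37.05,14.855): [(28.6499, 26.7185) (0, 23.9597) (0, 0) (47.5683, 0)]  |A|=978.6974
5. canonical 4-gon: [(28.6499, 26.7185) (0, 23.9597) (0, 0) (47.5683, 0)]
6. shoelace: 978.6974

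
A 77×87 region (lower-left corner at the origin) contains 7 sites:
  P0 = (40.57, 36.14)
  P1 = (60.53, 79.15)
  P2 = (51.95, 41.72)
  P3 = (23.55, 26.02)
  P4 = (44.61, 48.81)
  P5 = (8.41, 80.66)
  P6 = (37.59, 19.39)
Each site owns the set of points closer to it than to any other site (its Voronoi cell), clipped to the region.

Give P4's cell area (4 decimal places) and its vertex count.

1. box [0,77]×[0,87]: [(0, 0) (77, 0) (77, 87) (0, 87)]
2. ⊥bis P4·P0 via (42.59,42.475): [(0, 56.0554) (77, 31.5029) (77, 87) (0, 87)]  |A|=3328.0053
3. ⊥bis P4·P1 via (52.57,63.98): [(0, 56.0554) (77, 31.5029) (77, 51.1611) (8.699, 87) (0, 87)]  |A|=2104.0882
4. ⊥bis P4·P2 via (48.28,45.265): [(0, 56.0554) (44.8798, 41.7449) (61.7199, 59.1788) (8.699, 87) (0, 87)]  |A|=1587.6693
5. ⊥bis P4·P3 via (34.08,37.415): [(0, 68.908) (21.236, 49.284) (44.8798, 41.7449) (61.7199, 59.1788) (8.699, 87) (0, 87)]  |A|=1451.2007
6. ⊥bis P4·P5 via (26.51,64.735): [(16.6469, 53.5248) (21.236, 49.284) (44.8798, 41.7449) (61.7199, 59.1788) (34.2866, 73.5737)]  |A|=780.0932
7. ⊥bis P4·P6 via (41.1,34.1): [(16.6469, 53.5248) (21.236, 49.284) (44.8798, 41.7449) (61.7199, 59.1788) (34.2866, 73.5737)]  |A|=780.0932
8. canonical 5-gon: [(16.6469, 53.5248) (21.236, 49.284) (44.8798, 41.7449) (61.7199, 59.1788) (34.2866, 73.5737)]
9. shoelace: 780.0932

Area of P4's cell: 780.0932 (5 vertices)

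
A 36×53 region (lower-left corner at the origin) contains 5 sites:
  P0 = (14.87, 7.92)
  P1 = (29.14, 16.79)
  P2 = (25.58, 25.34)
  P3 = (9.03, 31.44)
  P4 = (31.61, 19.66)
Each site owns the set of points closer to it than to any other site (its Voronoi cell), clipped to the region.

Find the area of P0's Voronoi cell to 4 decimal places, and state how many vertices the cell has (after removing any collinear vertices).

Area of P0's cell: 444.6848 (5 vertices)

1. box [0,36]×[0,53]: [(0, 0) (36, 0) (36, 53) (0, 53)]
2. ⊥bis P0·P1 via (22.005,12.355): [(0, 47.7565) (0, 0) (29.6847, 0)]  |A|=708.818
3. ⊥bis P0·P2 via (20.225,16.63): [(18.8051, 17.503) (0, 29.0645) (0, 0) (29.6847, 0)]  |A|=533.0658
4. ⊥bis P0·P3 via (11.95,19.68): [(18.8051, 17.503) (14.3107, 20.2662) (0, 16.7128) (0, 0) (29.6847, 0)]  |A|=444.6848
5. ⊥bis P0·P4 via (23.24,13.79): [(18.8051, 17.503) (14.3107, 20.2662) (0, 16.7128) (0, 0) (29.6847, 0)]  |A|=444.6848
6. canonical 5-gon: [(18.8051, 17.503) (14.3107, 20.2662) (0, 16.7128) (0, 0) (29.6847, 0)]
7. shoelace: 444.6848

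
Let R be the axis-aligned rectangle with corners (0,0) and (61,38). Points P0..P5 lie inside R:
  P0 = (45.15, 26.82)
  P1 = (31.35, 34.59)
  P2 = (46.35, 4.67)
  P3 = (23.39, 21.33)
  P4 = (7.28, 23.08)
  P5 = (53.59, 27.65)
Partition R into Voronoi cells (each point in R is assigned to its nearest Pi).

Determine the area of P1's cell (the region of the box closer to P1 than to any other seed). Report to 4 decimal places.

1. box [0,61]×[0,38]: [(0, 0) (61, 0) (61, 38) (0, 38)]
2. ⊥bis P1·P0 via (38.25,30.705): [(0, 0) (20.9617, 0) (42.3574, 38) (0, 38)]  |A|=1203.0639
3. ⊥bis P1·P2 via (38.85,19.63): [(0, 0.1531) (29.3259, 14.8552) (42.3574, 38) (0, 38)]  |A|=1045.124
4. ⊥bis P1·P3 via (27.37,27.96): [(34.3464, 23.772) (42.3574, 38) (10.6451, 38)]  |A|=225.601
5. ⊥bis P1·P4 via (19.315,28.835): [(16.6586, 34.39) (34.3464, 23.772) (42.3574, 38) (14.9324, 38)]  |A|=217.8625
6. ⊥bis P1·P5 via (42.47,31.12): [(16.6586, 34.39) (34.3464, 23.772) (42.3574, 38) (14.9324, 38)]  |A|=217.8625
7. canonical 4-gon: [(16.6586, 34.39) (34.3464, 23.772) (42.3574, 38) (14.9324, 38)]
8. shoelace: 217.8625

Area of P1's cell: 217.8625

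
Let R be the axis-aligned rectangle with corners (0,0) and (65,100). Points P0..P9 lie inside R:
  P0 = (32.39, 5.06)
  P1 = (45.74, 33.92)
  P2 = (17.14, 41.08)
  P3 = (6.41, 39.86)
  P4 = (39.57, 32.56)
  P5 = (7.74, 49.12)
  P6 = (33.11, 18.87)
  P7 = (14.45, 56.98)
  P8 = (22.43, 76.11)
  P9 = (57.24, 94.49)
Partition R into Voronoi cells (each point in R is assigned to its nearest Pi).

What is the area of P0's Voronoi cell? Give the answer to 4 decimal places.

1. box [0,65]×[0,100]: [(0, 0) (65, 0) (65, 100) (0, 100)]
2. ⊥bis P0·P1 via (39.065,19.49): [(0, 37.5606) (0, 0) (65, 0) (65, 7.493)]  |A|=1464.2436
3. ⊥bis P0·P2 via (24.765,23.07): [(28.1905, 24.5203) (0, 12.5851) (0, 0) (65, 0) (65, 7.493)]  |A|=1112.2071
4. ⊥bis P0·P3 via (19.4,22.46): [(28.1905, 24.5203) (14.2591, 18.6221) (0, 7.9769) (0, 0) (65, 0) (65, 7.493)]  |A|=1079.3527
5. ⊥bis P0·P4 via (35.98,18.81): [(46.4375, 16.0796) (22.8192, 22.2462) (14.2591, 18.6221) (0, 7.9769) (0, 0) (65, 0) (65, 7.493)]  |A|=1035.9359
6. ⊥bis P0·P5 via (20.065,27.09): [(46.4375, 16.0796) (22.8192, 22.2462) (14.2591, 18.6221) (0, 7.9769) (0, 0) (65, 0) (65, 7.493)]  |A|=1035.9359
7. ⊥bis P0·P6 via (32.75,11.965): [(58.2011, 10.6381) (7.1311, 13.3007) (0, 7.9769) (0, 0) (65, 0) (65, 7.493)]  |A|=748.7778
8. ⊥bis P0·P7 via (23.42,31.02): [(58.2011, 10.6381) (7.1311, 13.3007) (0, 7.9769) (0, 0) (65, 0) (65, 7.493)]  |A|=748.7778
9. ⊥bis P0·P8 via (27.41,40.585): [(58.2011, 10.6381) (7.1311, 13.3007) (0, 7.9769) (0, 0) (65, 0) (65, 7.493)]  |A|=748.7778
10. ⊥bis P0·P9 via (44.815,49.775): [(58.2011, 10.6381) (7.1311, 13.3007) (0, 7.9769) (0, 0) (65, 0) (65, 7.493)]  |A|=748.7778
11. canonical 6-gon: [(58.2011, 10.6381) (7.1311, 13.3007) (0, 7.9769) (0, 0) (65, 0) (65, 7.493)]
12. shoelace: 748.7778

Area of P0's cell: 748.7778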